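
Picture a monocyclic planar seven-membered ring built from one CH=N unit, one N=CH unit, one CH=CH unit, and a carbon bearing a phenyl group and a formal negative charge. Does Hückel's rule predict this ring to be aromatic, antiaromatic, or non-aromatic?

Antiaromatic

Check conjugation: the double-bond atoms are sp², each contributing one p electron; the doubly-bonded nitrogens are pyridine-type — their lone pairs lie in the ring plane, leaving one electron in the p orbital; the carbanion's lone pair occupies the p orbital — every position has a p orbital, so the cyclic π system is continuous.
Tallying contributions gives 3 × 2 = 6 from the double-bond units + 2 from the C(phenyl)(-) atom = 8.
With 8 = 4·2 π electrons, Hückel's rule classifies the planar ring as antiaromatic.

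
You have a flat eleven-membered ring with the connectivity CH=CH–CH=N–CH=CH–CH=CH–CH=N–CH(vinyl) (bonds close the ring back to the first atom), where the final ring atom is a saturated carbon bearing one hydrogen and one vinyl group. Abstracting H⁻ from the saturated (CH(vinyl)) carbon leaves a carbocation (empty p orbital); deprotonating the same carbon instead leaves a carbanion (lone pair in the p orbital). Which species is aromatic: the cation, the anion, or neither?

In both ions every ring atom is sp² and contributes a p orbital, so both rings are fully conjugated.
Cation: 5 × 2 + 0 = 10 π electrons → 4(2)+2, aromatic.
Anion: 5 × 2 + 2 = 12 π electrons → 4(3), antiaromatic.

The cation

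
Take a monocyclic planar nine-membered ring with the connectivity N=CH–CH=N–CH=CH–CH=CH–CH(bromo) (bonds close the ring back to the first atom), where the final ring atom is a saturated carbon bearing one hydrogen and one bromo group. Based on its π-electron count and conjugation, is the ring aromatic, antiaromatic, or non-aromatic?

Non-aromatic

The CH(bromo) carbon is saturated: that saturated carbon is sp³ and has no p orbital in the ring π system. Conjugation is not continuous around the ring.
Hückel's rule only applies to fully conjugated rings, so this one is simply non-aromatic.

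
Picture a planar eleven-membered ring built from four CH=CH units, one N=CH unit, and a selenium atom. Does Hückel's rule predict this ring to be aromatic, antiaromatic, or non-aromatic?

Check conjugation: every atom in a ring double bond is sp² and brings one electron to the p orbital; each =N– nitrogen is pyridine-type (lone pair in the sp² plane, one electron in the p orbital); the selenium donates one lone pair from its p orbital — every position has a p orbital, so the cyclic π system is continuous.
π-electron count: 5 × 2 = 10 from the double-bond units + 2 from the Se atom = 12.
A 4n π count (12, n = 3) in a planar conjugated ring means antiaromatic.

Antiaromatic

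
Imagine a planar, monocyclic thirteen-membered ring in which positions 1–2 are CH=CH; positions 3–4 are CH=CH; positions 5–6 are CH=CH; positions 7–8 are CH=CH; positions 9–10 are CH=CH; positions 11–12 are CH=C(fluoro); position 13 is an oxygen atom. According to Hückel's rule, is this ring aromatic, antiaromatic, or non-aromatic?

Aromatic

Every ring atom contributes a p orbital perpendicular to the ring (each doubly-bonded ring atom is sp² with one p-orbital electron; the oxygen donates one lone pair from its p orbital), so the π system is cyclic and fully conjugated.
Tallying contributions gives 6 × 2 = 12 from the double-bond units + 2 from the O atom = 14.
Since 14 = 4·3 + 2, the ring meets the 4n+2 criterion.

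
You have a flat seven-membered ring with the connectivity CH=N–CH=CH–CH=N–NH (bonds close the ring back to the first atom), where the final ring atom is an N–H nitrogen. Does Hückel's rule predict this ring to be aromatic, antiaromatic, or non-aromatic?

Antiaromatic

Check conjugation: each doubly-bonded ring atom is sp² with one p-orbital electron; each =N– nitrogen is pyridine-type (lone pair in the sp² plane, one electron in the p orbital); the pyrrole-type nitrogen donates its lone pair from the p orbital — every position has a p orbital, so the cyclic π system is continuous.
Adding the contributions, 3 × 2 = 6 from the double-bond units + 2 from the NH atom = 8.
8 is a 4n count (n = 2), so the planar conjugated ring is antiaromatic.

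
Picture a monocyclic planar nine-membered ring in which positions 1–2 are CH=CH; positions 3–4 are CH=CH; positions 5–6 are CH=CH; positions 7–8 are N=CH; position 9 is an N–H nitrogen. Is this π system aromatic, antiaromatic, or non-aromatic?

All ring atoms are sp² and supply a p orbital to the ring (each doubly-bonded ring atom is sp² with one p-orbital electron; the doubly-bonded nitrogens are pyridine-type — their lone pairs lie in the ring plane, leaving one electron in the p orbital; the pyrrole-type nitrogen donates its lone pair from the p orbital); the conjugation is uninterrupted.
Counting π electrons: 4 × 2 = 8 from the double-bond units + 2 from the NH atom = 10.
That gives a 4n+2 count (10, n = 2).

Aromatic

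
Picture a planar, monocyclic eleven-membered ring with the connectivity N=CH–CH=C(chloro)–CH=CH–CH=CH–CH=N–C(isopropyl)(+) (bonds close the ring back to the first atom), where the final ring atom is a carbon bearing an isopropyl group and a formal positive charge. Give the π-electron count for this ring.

10

The p orbitals form a continuous loop: each doubly-bonded ring atom is sp² with one p-orbital electron; each =N– nitrogen is pyridine-type (lone pair in the sp² plane, one electron in the p orbital); the carbocation has an empty p orbital. The ring is fully conjugated.
Adding the contributions, 5 × 2 = 10 from the double-bond units + 0 from the C(isopropyl)(+) atom = 10.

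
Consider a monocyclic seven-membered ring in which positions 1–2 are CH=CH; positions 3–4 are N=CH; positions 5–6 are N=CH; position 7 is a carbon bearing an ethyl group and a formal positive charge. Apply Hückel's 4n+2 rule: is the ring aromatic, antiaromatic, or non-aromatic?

Aromatic

The p orbitals form a continuous loop: each doubly-bonded ring atom is sp² with one p-orbital electron; each sp² =N– keeps its lone pair in-plane and puts one electron into the π system; the carbocation has an empty p orbital. The ring is fully conjugated.
Adding the contributions, 3 × 2 = 6 from the double-bond units + 0 from the C(ethyl)(+) atom = 6.
That gives a 4n+2 count (6, n = 1).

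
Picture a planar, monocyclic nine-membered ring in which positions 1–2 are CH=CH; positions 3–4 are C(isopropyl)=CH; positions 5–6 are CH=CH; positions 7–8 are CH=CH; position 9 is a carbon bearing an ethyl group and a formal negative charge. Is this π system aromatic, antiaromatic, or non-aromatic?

The p orbitals form a continuous loop: the double-bond atoms are sp², each contributing one p electron; the carbanion's lone pair occupies the p orbital. The ring is fully conjugated.
Counting π electrons: 4 × 2 = 8 from the double-bond units + 2 from the C(ethyl)(-) atom = 10.
Since 10 = 4·2 + 2, the ring meets the 4n+2 criterion.

Aromatic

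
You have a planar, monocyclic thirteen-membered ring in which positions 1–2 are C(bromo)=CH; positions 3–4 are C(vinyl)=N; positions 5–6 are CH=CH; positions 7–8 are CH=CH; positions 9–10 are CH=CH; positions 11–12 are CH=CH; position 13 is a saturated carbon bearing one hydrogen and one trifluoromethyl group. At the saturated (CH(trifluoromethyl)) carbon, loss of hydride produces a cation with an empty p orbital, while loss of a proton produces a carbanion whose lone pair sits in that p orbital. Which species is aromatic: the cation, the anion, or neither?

The anion

In both ions every ring atom is sp² and contributes a p orbital, so both rings are fully conjugated.
Cation: 6 × 2 + 0 = 12 π electrons → 4(3), antiaromatic.
Anion: 6 × 2 + 2 = 14 π electrons → 4(3)+2, aromatic.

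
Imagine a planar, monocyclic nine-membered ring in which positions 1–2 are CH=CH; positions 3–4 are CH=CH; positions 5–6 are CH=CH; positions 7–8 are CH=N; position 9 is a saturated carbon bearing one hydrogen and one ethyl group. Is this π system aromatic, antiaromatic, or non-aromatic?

Non-aromatic

The CH(ethyl) position has four σ bonds — that saturated carbon is sp³ and has no p orbital in the ring π system — so the cyclic conjugation is interrupted.
Broken conjugation rules out both aromaticity and antiaromaticity.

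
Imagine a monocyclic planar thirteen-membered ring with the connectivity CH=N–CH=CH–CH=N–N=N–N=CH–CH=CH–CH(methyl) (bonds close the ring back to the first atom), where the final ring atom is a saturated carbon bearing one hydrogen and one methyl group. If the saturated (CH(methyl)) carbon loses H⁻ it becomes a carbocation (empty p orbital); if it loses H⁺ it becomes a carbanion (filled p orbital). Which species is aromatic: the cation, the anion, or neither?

The anion

In either ion the ring is fully conjugated: every atom, including the new sp² carbon, supplies a p orbital.
Cation: 6 × 2 + 0 = 12 π electrons → 4(3), antiaromatic.
Anion: 6 × 2 + 2 = 14 π electrons → 4(3)+2, aromatic.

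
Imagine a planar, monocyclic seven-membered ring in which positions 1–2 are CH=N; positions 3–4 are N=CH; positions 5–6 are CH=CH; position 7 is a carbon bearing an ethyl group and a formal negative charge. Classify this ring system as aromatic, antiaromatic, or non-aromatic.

The p orbitals form a continuous loop: every atom in a ring double bond is sp² and brings one electron to the p orbital; the doubly-bonded nitrogens are pyridine-type — their lone pairs lie in the ring plane, leaving one electron in the p orbital; the carbanion's lone pair occupies the p orbital. The ring is fully conjugated.
Tallying contributions gives 3 × 2 = 6 from the double-bond units + 2 from the C(ethyl)(-) atom = 8.
A 4n π count (8, n = 2) in a planar conjugated ring means antiaromatic.

Antiaromatic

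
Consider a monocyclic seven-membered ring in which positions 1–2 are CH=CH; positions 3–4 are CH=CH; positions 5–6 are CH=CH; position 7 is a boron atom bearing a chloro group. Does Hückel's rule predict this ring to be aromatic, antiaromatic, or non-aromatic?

Every ring atom contributes a p orbital perpendicular to the ring (the double-bond atoms are sp², each contributing one p electron; the boron has an empty p orbital), so the π system is cyclic and fully conjugated.
Counting π electrons: 3 × 2 = 6 from the double-bond units + 0 from the B(chloro) atom = 6.
Since 6 = 4·1 + 2, the ring meets the 4n+2 criterion.

Aromatic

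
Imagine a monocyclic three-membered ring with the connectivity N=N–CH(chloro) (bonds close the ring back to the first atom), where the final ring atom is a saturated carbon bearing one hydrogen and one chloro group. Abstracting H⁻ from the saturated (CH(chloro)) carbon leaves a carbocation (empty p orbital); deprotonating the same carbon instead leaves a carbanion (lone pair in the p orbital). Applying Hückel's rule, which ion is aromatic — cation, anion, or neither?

In either ion the ring is fully conjugated: every atom, including the new sp² carbon, supplies a p orbital.
Cation: 1 × 2 + 0 = 2 π electrons → 4(0)+2, aromatic.
Anion: 1 × 2 + 2 = 4 π electrons → 4(1), antiaromatic.

The cation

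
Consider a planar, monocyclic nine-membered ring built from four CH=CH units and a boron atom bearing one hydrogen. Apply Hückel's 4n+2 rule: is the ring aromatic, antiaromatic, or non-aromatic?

Antiaromatic

Every ring atom contributes a p orbital perpendicular to the ring (each doubly-bonded ring atom is sp² with one p-orbital electron; the boron has an empty p orbital), so the π system is cyclic and fully conjugated.
Counting π electrons: 4 × 2 = 8 from the double-bond units + 0 from the BH atom = 8.
8 = 4(2); a planar, fully conjugated 4n system is antiaromatic.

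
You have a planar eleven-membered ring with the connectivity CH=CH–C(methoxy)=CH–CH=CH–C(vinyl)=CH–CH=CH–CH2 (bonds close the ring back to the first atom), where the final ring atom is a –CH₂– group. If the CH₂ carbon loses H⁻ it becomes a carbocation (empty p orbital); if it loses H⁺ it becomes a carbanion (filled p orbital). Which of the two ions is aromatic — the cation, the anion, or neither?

The cation

In both ions every ring atom is sp² and contributes a p orbital, so both rings are fully conjugated.
Cation: 5 × 2 + 0 = 10 π electrons → 4(2)+2, aromatic.
Anion: 5 × 2 + 2 = 12 π electrons → 4(3), antiaromatic.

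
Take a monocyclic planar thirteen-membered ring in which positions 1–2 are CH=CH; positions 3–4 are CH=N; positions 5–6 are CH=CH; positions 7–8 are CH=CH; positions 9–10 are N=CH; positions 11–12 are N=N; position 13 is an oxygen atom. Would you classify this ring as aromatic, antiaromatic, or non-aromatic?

All ring atoms are sp² and supply a p orbital to the ring (every atom in a ring double bond is sp² and brings one electron to the p orbital; the doubly-bonded nitrogens are pyridine-type — their lone pairs lie in the ring plane, leaving one electron in the p orbital; the oxygen donates one lone pair from its p orbital); the conjugation is uninterrupted.
Tallying contributions gives 6 × 2 = 12 from the double-bond units + 2 from the O atom = 14.
14 = 4(3) + 2, which satisfies Hückel's 4n+2 rule.

Aromatic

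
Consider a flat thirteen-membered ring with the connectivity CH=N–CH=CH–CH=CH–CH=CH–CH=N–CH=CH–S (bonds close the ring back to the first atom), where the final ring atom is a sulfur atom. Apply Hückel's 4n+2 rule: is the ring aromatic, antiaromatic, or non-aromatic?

The p orbitals form a continuous loop: every atom in a ring double bond is sp² and brings one electron to the p orbital; each =N– nitrogen is pyridine-type (lone pair in the sp² plane, one electron in the p orbital); the sulfur donates one lone pair from its p orbital. The ring is fully conjugated.
Counting π electrons: 6 × 2 = 12 from the double-bond units + 2 from the S atom = 14.
With 14 π electrons (n = 3), the Hückel 4n+2 condition holds.

Aromatic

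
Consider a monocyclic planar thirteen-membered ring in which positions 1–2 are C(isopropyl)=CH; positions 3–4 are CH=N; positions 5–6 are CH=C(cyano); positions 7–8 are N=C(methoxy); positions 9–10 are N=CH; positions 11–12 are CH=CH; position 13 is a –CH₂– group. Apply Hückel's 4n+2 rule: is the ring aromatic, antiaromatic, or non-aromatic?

Non-aromatic

The CH2 carbon is saturated: the tetrahedral CH₂ carbon is sp³ and has no p orbital in the ring π system. Conjugation is not continuous around the ring.
A ring that is not fully conjugated cannot be aromatic or antiaromatic regardless of its π-electron count.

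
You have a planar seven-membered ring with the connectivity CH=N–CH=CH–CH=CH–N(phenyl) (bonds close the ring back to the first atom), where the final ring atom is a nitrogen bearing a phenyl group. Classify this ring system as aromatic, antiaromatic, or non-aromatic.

Every ring atom contributes a p orbital perpendicular to the ring (the double-bond atoms are sp², each contributing one p electron; the doubly-bonded nitrogens are pyridine-type — their lone pairs lie in the ring plane, leaving one electron in the p orbital; the pyrrole-type nitrogen donates its lone pair from the p orbital), so the π system is cyclic and fully conjugated.
Counting π electrons: 3 × 2 = 6 from the double-bond units + 2 from the N(phenyl) atom = 8.
With 8 = 4·2 π electrons, Hückel's rule classifies the planar ring as antiaromatic.

Antiaromatic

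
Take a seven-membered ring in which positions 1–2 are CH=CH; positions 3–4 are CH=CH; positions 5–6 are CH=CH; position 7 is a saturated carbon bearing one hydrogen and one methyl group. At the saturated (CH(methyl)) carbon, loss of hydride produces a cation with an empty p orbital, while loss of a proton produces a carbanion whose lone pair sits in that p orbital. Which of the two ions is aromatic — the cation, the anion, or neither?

In both ions every ring atom is sp² and contributes a p orbital, so both rings are fully conjugated.
Cation: 3 × 2 + 0 = 6 π electrons → 4(1)+2, aromatic.
Anion: 3 × 2 + 2 = 8 π electrons → 4(2), antiaromatic.

The cation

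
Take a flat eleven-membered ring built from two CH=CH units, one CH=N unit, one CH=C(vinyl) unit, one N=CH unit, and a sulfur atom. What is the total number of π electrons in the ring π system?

Check conjugation: the double-bond atoms are sp², each contributing one p electron; the doubly-bonded nitrogens are pyridine-type — their lone pairs lie in the ring plane, leaving one electron in the p orbital; the sulfur donates one lone pair from its p orbital — every position has a p orbital, so the cyclic π system is continuous.
Adding the contributions, 5 × 2 = 10 from the double-bond units + 2 from the S atom = 12.

12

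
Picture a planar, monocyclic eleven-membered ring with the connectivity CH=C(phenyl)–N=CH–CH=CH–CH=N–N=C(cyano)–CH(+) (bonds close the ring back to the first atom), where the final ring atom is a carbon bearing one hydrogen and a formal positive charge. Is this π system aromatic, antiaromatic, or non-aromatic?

Aromatic

Every ring atom contributes a p orbital perpendicular to the ring (each doubly-bonded ring atom is sp² with one p-orbital electron; each =N– nitrogen is pyridine-type (lone pair in the sp² plane, one electron in the p orbital); the carbocation has an empty p orbital), so the π system is cyclic and fully conjugated.
Counting π electrons: 5 × 2 = 10 from the double-bond units + 0 from the CH(+) atom = 10.
10 = 4(2) + 2, which satisfies Hückel's 4n+2 rule.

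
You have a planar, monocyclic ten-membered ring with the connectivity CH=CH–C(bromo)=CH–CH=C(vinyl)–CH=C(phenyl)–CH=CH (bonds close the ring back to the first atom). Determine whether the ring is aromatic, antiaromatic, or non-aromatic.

Aromatic

Check conjugation: every atom in a ring double bond is sp² and brings one electron to the p orbital — every position has a p orbital, so the cyclic π system is continuous.
Counting π electrons: 5 × 2 = 10 from the 5 double-bond units.
Since 10 = 4·2 + 2, the ring meets the 4n+2 criterion.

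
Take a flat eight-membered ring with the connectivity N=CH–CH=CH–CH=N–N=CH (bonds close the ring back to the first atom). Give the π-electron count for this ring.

The p orbitals form a continuous loop: every atom in a ring double bond is sp² and brings one electron to the p orbital; each sp² =N– keeps its lone pair in-plane and puts one electron into the π system. The ring is fully conjugated.
Tallying contributions gives 4 × 2 = 8 from the 4 double-bond units.

8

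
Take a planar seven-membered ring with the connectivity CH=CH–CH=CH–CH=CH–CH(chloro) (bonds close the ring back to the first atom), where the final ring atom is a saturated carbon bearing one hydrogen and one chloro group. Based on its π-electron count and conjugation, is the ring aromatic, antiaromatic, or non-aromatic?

The CH(chloro) carbon is saturated: that saturated carbon is sp³ and has no p orbital in the ring π system. Conjugation is not continuous around the ring.
Broken conjugation rules out both aromaticity and antiaromaticity.

Non-aromatic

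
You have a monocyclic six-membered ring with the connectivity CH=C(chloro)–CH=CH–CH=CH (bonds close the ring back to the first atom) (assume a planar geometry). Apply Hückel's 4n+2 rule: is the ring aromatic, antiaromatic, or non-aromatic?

Aromatic

All ring atoms are sp² and supply a p orbital to the ring (every atom in a ring double bond is sp² and brings one electron to the p orbital); the conjugation is uninterrupted.
Adding the contributions, 3 × 2 = 6 from the 3 double-bond units.
6 = 4(1) + 2, which satisfies Hückel's 4n+2 rule.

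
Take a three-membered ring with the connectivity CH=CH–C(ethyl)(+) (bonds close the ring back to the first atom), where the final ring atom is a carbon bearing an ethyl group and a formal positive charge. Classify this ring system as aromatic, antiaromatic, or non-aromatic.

The p orbitals form a continuous loop: the double-bond atoms are sp², each contributing one p electron; the carbocation has an empty p orbital. The ring is fully conjugated.
π-electron count: 1 × 2 = 2 from the double-bond unit + 0 from the C(ethyl)(+) atom = 2.
2 = 4(0) + 2, which satisfies Hückel's 4n+2 rule.

Aromatic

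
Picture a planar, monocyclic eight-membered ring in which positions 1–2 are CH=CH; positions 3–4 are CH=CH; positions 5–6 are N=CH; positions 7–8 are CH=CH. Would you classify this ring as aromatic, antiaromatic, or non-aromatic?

Antiaromatic

The p orbitals form a continuous loop: the double-bond atoms are sp², each contributing one p electron; each sp² =N– keeps its lone pair in-plane and puts one electron into the π system. The ring is fully conjugated.
Adding the contributions, 4 × 2 = 8 from the 4 double-bond units.
With 8 = 4·2 π electrons, Hückel's rule classifies the planar ring as antiaromatic.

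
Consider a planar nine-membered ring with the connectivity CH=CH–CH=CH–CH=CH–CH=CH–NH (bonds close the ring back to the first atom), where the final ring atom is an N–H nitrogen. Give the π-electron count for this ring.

10

Check conjugation: each doubly-bonded ring atom is sp² with one p-orbital electron; the pyrrole-type nitrogen donates its lone pair from the p orbital — every position has a p orbital, so the cyclic π system is continuous.
Counting π electrons: 4 × 2 = 8 from the double-bond units + 2 from the NH atom = 10.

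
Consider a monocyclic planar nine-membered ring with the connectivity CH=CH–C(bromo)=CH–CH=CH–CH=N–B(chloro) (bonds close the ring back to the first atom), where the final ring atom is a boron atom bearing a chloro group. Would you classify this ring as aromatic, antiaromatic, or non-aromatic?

Check conjugation: each doubly-bonded ring atom is sp² with one p-orbital electron; each sp² =N– keeps its lone pair in-plane and puts one electron into the π system; the boron has an empty p orbital — every position has a p orbital, so the cyclic π system is continuous.
Adding the contributions, 4 × 2 = 8 from the double-bond units + 0 from the B(chloro) atom = 8.
8 is a 4n count (n = 2), so the planar conjugated ring is antiaromatic.

Antiaromatic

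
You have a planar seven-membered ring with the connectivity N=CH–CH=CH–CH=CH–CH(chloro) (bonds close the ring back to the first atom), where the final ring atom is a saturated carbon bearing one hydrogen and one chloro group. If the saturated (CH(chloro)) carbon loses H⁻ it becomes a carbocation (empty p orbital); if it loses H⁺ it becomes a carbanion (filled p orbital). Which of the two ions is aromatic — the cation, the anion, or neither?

The cation

Once that carbon is sp², every ring atom has a p orbital and both ions are fully conjugated.
Cation: 3 × 2 + 0 = 6 π electrons → 4(1)+2, aromatic.
Anion: 3 × 2 + 2 = 8 π electrons → 4(2), antiaromatic.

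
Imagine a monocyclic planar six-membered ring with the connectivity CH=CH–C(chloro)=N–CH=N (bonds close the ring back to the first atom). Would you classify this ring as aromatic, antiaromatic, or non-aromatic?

The p orbitals form a continuous loop: each doubly-bonded ring atom is sp² with one p-orbital electron; each sp² =N– keeps its lone pair in-plane and puts one electron into the π system. The ring is fully conjugated.
Tallying contributions gives 3 × 2 = 6 from the 3 double-bond units.
With 6 π electrons (n = 1), the Hückel 4n+2 condition holds.

Aromatic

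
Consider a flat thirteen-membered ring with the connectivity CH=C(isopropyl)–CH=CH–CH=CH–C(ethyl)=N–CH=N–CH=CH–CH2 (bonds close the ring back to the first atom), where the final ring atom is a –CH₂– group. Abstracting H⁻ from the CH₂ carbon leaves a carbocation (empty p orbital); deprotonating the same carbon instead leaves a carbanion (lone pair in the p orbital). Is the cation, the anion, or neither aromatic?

The anion

In both ions every ring atom is sp² and contributes a p orbital, so both rings are fully conjugated.
Cation: 6 × 2 + 0 = 12 π electrons → 4(3), antiaromatic.
Anion: 6 × 2 + 2 = 14 π electrons → 4(3)+2, aromatic.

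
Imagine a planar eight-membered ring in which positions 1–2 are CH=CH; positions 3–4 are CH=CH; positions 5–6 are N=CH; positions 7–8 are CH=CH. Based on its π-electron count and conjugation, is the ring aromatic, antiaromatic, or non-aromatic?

The p orbitals form a continuous loop: the double-bond atoms are sp², each contributing one p electron; each =N– nitrogen is pyridine-type (lone pair in the sp² plane, one electron in the p orbital). The ring is fully conjugated.
Tallying contributions gives 4 × 2 = 8 from the 4 double-bond units.
A 4n π count (8, n = 2) in a planar conjugated ring means antiaromatic.

Antiaromatic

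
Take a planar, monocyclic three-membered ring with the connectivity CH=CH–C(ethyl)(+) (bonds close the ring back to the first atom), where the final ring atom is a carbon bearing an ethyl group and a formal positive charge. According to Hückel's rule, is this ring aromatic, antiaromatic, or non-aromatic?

Aromatic

Every ring atom contributes a p orbital perpendicular to the ring (every atom in a ring double bond is sp² and brings one electron to the p orbital; the carbocation has an empty p orbital), so the π system is cyclic and fully conjugated.
Tallying contributions gives 1 × 2 = 2 from the double-bond unit + 0 from the C(ethyl)(+) atom = 2.
Since 2 = 4·0 + 2, the ring meets the 4n+2 criterion.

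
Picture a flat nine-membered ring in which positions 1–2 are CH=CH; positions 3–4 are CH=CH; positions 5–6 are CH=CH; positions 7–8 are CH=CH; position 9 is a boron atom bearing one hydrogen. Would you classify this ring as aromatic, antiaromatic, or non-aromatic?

The p orbitals form a continuous loop: each doubly-bonded ring atom is sp² with one p-orbital electron; the boron has an empty p orbital. The ring is fully conjugated.
Tallying contributions gives 4 × 2 = 8 from the double-bond units + 0 from the BH atom = 8.
A 4n π count (8, n = 2) in a planar conjugated ring means antiaromatic.

Antiaromatic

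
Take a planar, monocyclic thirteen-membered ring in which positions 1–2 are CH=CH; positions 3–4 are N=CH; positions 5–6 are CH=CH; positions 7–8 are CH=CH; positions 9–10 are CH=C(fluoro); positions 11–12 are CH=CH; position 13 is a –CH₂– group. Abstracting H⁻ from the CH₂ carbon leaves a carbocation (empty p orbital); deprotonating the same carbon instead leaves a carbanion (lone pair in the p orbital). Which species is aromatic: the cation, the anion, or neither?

The anion

Both ions have a continuous loop of p orbitals — each ring atom is sp².
Cation: 6 × 2 + 0 = 12 π electrons → 4(3), antiaromatic.
Anion: 6 × 2 + 2 = 14 π electrons → 4(3)+2, aromatic.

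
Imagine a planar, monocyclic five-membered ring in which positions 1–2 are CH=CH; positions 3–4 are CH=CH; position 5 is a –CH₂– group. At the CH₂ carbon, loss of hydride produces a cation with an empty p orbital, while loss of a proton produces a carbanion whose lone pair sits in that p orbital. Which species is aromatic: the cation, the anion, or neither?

The anion

Both ions have a continuous loop of p orbitals — each ring atom is sp².
Cation: 2 × 2 + 0 = 4 π electrons → 4(1), antiaromatic.
Anion: 2 × 2 + 2 = 6 π electrons → 4(1)+2, aromatic.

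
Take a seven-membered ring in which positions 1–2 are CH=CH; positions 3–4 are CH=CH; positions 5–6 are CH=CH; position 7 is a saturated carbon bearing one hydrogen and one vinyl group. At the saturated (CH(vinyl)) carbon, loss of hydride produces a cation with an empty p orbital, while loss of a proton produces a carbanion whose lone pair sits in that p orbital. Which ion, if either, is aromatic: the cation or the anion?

The cation

In both ions every ring atom is sp² and contributes a p orbital, so both rings are fully conjugated.
Cation: 3 × 2 + 0 = 6 π electrons → 4(1)+2, aromatic.
Anion: 3 × 2 + 2 = 8 π electrons → 4(2), antiaromatic.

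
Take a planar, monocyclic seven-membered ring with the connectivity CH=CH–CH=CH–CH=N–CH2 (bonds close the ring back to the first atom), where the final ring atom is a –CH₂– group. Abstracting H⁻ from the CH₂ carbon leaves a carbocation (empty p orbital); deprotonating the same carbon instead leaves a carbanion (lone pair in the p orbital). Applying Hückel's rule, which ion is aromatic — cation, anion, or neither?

The cation

Both ions have a continuous loop of p orbitals — each ring atom is sp².
Cation: 3 × 2 + 0 = 6 π electrons → 4(1)+2, aromatic.
Anion: 3 × 2 + 2 = 8 π electrons → 4(2), antiaromatic.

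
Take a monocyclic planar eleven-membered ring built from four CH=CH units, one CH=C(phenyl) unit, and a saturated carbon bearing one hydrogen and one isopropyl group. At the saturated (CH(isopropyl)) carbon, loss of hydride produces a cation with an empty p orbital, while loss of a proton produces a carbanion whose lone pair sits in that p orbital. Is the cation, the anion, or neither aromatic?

Both ions have a continuous loop of p orbitals — each ring atom is sp².
Cation: 5 × 2 + 0 = 10 π electrons → 4(2)+2, aromatic.
Anion: 5 × 2 + 2 = 12 π electrons → 4(3), antiaromatic.

The cation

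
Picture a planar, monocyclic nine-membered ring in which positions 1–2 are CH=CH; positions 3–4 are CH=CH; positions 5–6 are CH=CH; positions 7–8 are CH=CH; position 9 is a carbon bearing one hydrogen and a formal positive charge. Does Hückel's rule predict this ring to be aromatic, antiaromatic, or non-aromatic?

All ring atoms are sp² and supply a p orbital to the ring (every atom in a ring double bond is sp² and brings one electron to the p orbital; the carbocation has an empty p orbital); the conjugation is uninterrupted.
Adding the contributions, 4 × 2 = 8 from the double-bond units + 0 from the CH(+) atom = 8.
A 4n π count (8, n = 2) in a planar conjugated ring means antiaromatic.

Antiaromatic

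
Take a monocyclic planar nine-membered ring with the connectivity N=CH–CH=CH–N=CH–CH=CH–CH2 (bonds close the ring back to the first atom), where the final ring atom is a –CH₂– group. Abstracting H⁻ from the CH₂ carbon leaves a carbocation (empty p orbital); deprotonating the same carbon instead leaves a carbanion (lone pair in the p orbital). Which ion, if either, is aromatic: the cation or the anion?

The anion

Both ions have a continuous loop of p orbitals — each ring atom is sp².
Cation: 4 × 2 + 0 = 8 π electrons → 4(2), antiaromatic.
Anion: 4 × 2 + 2 = 10 π electrons → 4(2)+2, aromatic.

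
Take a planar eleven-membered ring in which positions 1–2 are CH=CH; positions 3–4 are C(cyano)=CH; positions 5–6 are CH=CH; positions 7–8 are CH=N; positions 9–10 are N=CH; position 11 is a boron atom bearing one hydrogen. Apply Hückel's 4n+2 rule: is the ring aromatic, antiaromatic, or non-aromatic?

Check conjugation: the double-bond atoms are sp², each contributing one p electron; each sp² =N– keeps its lone pair in-plane and puts one electron into the π system; the boron has an empty p orbital — every position has a p orbital, so the cyclic π system is continuous.
Adding the contributions, 5 × 2 = 10 from the double-bond units + 0 from the BH atom = 10.
With 10 π electrons (n = 2), the Hückel 4n+2 condition holds.

Aromatic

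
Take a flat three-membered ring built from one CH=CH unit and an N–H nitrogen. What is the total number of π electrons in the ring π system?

All ring atoms are sp² and supply a p orbital to the ring (each doubly-bonded ring atom is sp² with one p-orbital electron; the pyrrole-type nitrogen donates its lone pair from the p orbital); the conjugation is uninterrupted.
Tallying contributions gives 1 × 2 = 2 from the double-bond unit + 2 from the NH atom = 4.

4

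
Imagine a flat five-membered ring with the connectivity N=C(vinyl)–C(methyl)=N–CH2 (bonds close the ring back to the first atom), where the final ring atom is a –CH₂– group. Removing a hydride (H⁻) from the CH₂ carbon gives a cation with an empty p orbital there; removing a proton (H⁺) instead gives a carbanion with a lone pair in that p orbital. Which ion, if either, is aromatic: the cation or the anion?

The anion

In both ions every ring atom is sp² and contributes a p orbital, so both rings are fully conjugated.
Cation: 2 × 2 + 0 = 4 π electrons → 4(1), antiaromatic.
Anion: 2 × 2 + 2 = 6 π electrons → 4(1)+2, aromatic.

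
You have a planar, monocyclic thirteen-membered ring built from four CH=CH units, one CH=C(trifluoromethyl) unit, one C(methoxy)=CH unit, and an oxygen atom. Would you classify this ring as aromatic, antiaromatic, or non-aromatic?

Aromatic

Every ring atom contributes a p orbital perpendicular to the ring (each doubly-bonded ring atom is sp² with one p-orbital electron; the oxygen donates one lone pair from its p orbital), so the π system is cyclic and fully conjugated.
π-electron count: 6 × 2 = 12 from the double-bond units + 2 from the O atom = 14.
14 = 4(3) + 2, which satisfies Hückel's 4n+2 rule.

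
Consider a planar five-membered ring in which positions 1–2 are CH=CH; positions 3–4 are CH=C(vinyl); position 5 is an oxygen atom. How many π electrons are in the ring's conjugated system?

6

All ring atoms are sp² and supply a p orbital to the ring (every atom in a ring double bond is sp² and brings one electron to the p orbital; the oxygen donates one lone pair from its p orbital); the conjugation is uninterrupted.
π-electron count: 2 × 2 = 4 from the double-bond units + 2 from the O atom = 6.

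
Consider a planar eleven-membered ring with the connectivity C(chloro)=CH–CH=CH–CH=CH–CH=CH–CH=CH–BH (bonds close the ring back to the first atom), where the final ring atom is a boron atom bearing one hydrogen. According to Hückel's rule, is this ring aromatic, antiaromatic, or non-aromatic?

Aromatic

Every ring atom contributes a p orbital perpendicular to the ring (every atom in a ring double bond is sp² and brings one electron to the p orbital; the boron has an empty p orbital), so the π system is cyclic and fully conjugated.
π-electron count: 5 × 2 = 10 from the double-bond units + 0 from the BH atom = 10.
10 = 4(2) + 2, which satisfies Hückel's 4n+2 rule.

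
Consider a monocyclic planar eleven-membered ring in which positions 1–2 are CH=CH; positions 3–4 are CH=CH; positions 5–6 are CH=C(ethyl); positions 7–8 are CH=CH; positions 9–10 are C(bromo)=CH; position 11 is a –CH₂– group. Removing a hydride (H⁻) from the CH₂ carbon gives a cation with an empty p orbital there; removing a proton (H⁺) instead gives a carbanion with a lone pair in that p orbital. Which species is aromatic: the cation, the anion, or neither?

The cation

Both ions have a continuous loop of p orbitals — each ring atom is sp².
Cation: 5 × 2 + 0 = 10 π electrons → 4(2)+2, aromatic.
Anion: 5 × 2 + 2 = 12 π electrons → 4(3), antiaromatic.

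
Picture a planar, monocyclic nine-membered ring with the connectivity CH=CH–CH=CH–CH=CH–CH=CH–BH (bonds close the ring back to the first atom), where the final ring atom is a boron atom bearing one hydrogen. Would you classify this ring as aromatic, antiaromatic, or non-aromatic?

Antiaromatic

All ring atoms are sp² and supply a p orbital to the ring (every atom in a ring double bond is sp² and brings one electron to the p orbital; the boron has an empty p orbital); the conjugation is uninterrupted.
Tallying contributions gives 4 × 2 = 8 from the double-bond units + 0 from the BH atom = 8.
8 = 4(2); a planar, fully conjugated 4n system is antiaromatic.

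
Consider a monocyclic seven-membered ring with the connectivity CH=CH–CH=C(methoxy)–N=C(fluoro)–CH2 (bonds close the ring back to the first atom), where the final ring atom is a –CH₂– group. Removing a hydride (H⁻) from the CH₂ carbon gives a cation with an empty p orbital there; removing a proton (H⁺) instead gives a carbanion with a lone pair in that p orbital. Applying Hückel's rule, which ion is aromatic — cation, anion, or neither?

The cation

In both ions every ring atom is sp² and contributes a p orbital, so both rings are fully conjugated.
Cation: 3 × 2 + 0 = 6 π electrons → 4(1)+2, aromatic.
Anion: 3 × 2 + 2 = 8 π electrons → 4(2), antiaromatic.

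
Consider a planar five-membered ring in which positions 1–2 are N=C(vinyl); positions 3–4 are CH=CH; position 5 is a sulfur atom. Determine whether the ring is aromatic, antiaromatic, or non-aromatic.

Aromatic

Check conjugation: the double-bond atoms are sp², each contributing one p electron; each =N– nitrogen is pyridine-type (lone pair in the sp² plane, one electron in the p orbital); the sulfur donates one lone pair from its p orbital — every position has a p orbital, so the cyclic π system is continuous.
π-electron count: 2 × 2 = 4 from the double-bond units + 2 from the S atom = 6.
That gives a 4n+2 count (6, n = 1).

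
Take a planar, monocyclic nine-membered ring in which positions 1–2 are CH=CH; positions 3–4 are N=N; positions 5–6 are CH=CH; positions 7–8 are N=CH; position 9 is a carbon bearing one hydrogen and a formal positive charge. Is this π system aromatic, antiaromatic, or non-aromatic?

Antiaromatic

Every ring atom contributes a p orbital perpendicular to the ring (the double-bond atoms are sp², each contributing one p electron; the doubly-bonded nitrogens are pyridine-type — their lone pairs lie in the ring plane, leaving one electron in the p orbital; the carbocation has an empty p orbital), so the π system is cyclic and fully conjugated.
Adding the contributions, 4 × 2 = 8 from the double-bond units + 0 from the CH(+) atom = 8.
A 4n π count (8, n = 2) in a planar conjugated ring means antiaromatic.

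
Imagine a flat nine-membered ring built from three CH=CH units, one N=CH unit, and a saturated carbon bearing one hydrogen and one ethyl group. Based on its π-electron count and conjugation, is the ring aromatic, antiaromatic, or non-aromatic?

Non-aromatic

Because that saturated carbon is sp³ and has no p orbital in the ring π system at the CH(ethyl) position, the π system cannot extend all the way around the ring.
A ring that is not fully conjugated cannot be aromatic or antiaromatic regardless of its π-electron count.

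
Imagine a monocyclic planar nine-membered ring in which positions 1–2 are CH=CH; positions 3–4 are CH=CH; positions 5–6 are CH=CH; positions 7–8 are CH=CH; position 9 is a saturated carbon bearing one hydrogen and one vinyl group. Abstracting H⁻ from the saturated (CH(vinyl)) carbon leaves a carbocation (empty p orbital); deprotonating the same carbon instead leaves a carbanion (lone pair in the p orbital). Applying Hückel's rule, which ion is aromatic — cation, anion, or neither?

In either ion the ring is fully conjugated: every atom, including the new sp² carbon, supplies a p orbital.
Cation: 4 × 2 + 0 = 8 π electrons → 4(2), antiaromatic.
Anion: 4 × 2 + 2 = 10 π electrons → 4(2)+2, aromatic.

The anion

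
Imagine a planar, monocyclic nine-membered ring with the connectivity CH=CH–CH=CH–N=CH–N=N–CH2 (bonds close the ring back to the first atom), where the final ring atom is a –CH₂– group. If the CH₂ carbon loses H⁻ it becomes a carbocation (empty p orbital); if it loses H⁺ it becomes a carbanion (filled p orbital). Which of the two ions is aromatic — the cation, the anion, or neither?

Once that carbon is sp², every ring atom has a p orbital and both ions are fully conjugated.
Cation: 4 × 2 + 0 = 8 π electrons → 4(2), antiaromatic.
Anion: 4 × 2 + 2 = 10 π electrons → 4(2)+2, aromatic.

The anion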